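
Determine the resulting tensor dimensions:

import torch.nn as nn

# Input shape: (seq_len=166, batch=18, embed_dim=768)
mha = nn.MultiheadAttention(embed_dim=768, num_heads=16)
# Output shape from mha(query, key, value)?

Input shape: (166, 18, 768)
Output shape: (166, 18, 768)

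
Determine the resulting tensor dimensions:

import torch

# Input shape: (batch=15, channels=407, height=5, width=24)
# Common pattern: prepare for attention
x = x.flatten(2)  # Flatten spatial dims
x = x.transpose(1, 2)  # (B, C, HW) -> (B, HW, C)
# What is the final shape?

Input shape: (15, 407, 5, 24)
  -> after flatten(2): (15, 407, 120)
Output shape: (15, 120, 407)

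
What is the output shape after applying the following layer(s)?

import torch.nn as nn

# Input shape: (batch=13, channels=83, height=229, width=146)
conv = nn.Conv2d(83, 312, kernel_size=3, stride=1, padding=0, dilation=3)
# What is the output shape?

Input shape: (13, 83, 229, 146)
Output shape: (13, 312, 223, 140)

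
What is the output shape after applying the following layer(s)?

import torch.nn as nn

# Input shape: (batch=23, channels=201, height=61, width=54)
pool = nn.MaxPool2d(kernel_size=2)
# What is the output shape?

Input shape: (23, 201, 61, 54)
Output shape: (23, 201, 30, 27)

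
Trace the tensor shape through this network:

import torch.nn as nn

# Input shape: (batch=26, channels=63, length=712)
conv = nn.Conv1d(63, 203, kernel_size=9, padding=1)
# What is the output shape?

Input shape: (26, 63, 712)
Output shape: (26, 203, 706)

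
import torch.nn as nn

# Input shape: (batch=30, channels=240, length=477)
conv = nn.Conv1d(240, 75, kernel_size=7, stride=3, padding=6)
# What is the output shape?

Input shape: (30, 240, 477)
Output shape: (30, 75, 161)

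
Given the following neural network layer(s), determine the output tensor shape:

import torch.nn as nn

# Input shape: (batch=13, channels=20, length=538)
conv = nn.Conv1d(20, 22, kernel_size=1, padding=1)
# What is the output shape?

Input shape: (13, 20, 538)
Output shape: (13, 22, 540)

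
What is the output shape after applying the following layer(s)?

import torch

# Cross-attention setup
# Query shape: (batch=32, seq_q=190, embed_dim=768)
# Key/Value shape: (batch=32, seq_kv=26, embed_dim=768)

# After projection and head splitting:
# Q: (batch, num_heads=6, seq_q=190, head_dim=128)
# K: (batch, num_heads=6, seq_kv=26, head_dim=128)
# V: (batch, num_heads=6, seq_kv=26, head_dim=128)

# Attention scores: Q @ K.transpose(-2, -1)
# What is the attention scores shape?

Input shape: (32, 190, 768)
Output shape: (32, 6, 190, 26)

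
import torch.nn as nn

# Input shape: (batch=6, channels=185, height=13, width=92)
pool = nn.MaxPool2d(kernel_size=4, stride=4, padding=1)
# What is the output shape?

Input shape: (6, 185, 13, 92)
Output shape: (6, 185, 3, 23)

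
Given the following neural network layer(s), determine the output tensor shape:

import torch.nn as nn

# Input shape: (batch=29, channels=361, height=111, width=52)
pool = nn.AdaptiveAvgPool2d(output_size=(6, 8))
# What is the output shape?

Input shape: (29, 361, 111, 52)
Output shape: (29, 361, 6, 8)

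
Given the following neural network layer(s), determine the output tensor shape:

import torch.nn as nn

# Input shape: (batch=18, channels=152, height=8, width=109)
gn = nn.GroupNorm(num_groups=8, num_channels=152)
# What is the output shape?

Input shape: (18, 152, 8, 109)
Output shape: (18, 152, 8, 109)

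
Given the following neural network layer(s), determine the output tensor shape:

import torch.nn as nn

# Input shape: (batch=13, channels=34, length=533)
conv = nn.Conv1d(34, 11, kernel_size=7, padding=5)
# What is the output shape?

Input shape: (13, 34, 533)
Output shape: (13, 11, 537)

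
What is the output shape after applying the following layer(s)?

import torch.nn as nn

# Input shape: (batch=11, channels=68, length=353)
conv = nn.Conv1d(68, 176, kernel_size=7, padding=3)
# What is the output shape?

Input shape: (11, 68, 353)
Output shape: (11, 176, 353)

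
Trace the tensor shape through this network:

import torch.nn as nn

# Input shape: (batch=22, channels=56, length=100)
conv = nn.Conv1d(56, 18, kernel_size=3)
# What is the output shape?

Input shape: (22, 56, 100)
Output shape: (22, 18, 98)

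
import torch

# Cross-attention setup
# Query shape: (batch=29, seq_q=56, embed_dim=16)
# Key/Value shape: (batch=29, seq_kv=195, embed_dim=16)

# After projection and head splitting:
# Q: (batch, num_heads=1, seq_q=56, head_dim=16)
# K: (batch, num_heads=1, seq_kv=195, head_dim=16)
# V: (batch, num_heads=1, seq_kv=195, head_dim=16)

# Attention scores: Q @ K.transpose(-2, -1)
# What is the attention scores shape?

Input shape: (29, 56, 16)
Output shape: (29, 1, 56, 195)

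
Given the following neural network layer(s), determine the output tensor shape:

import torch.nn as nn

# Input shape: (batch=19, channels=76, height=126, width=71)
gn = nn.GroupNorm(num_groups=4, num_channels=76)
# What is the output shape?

Input shape: (19, 76, 126, 71)
Output shape: (19, 76, 126, 71)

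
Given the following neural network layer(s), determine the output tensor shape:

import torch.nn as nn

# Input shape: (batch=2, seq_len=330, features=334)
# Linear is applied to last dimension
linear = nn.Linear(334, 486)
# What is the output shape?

Input shape: (2, 330, 334)
Output shape: (2, 330, 486)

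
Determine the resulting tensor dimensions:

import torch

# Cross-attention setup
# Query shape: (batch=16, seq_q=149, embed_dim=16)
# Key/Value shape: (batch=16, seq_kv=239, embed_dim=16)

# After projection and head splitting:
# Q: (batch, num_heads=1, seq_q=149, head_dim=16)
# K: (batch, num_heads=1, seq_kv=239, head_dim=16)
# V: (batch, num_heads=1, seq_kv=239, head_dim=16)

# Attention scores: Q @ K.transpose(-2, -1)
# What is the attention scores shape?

Input shape: (16, 149, 16)
Output shape: (16, 1, 149, 239)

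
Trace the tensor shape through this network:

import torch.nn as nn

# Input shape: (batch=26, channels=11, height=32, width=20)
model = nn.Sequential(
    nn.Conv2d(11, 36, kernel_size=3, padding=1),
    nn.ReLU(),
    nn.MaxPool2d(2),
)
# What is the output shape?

Input shape: (26, 11, 32, 20)
  -> after Conv2d: (26, 36, 32, 20)
  -> after ReLU: (26, 36, 32, 20)
Output shape: (26, 36, 16, 10)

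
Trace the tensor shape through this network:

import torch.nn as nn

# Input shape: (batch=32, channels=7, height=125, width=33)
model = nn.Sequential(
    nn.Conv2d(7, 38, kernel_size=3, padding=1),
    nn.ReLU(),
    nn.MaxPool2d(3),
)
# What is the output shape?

Input shape: (32, 7, 125, 33)
  -> after Conv2d: (32, 38, 125, 33)
  -> after ReLU: (32, 38, 125, 33)
Output shape: (32, 38, 41, 11)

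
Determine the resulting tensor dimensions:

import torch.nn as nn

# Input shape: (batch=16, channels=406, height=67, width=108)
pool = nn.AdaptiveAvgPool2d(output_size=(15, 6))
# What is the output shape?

Input shape: (16, 406, 67, 108)
Output shape: (16, 406, 15, 6)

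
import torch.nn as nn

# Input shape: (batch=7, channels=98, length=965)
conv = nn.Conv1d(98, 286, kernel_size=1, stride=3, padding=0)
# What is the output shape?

Input shape: (7, 98, 965)
Output shape: (7, 286, 322)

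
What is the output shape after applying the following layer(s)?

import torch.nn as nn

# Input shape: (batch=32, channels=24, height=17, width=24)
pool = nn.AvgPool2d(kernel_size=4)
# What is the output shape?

Input shape: (32, 24, 17, 24)
Output shape: (32, 24, 4, 6)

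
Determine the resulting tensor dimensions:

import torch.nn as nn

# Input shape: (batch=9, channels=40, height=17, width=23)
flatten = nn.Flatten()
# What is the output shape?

Input shape: (9, 40, 17, 23)
Output shape: (9, 15640)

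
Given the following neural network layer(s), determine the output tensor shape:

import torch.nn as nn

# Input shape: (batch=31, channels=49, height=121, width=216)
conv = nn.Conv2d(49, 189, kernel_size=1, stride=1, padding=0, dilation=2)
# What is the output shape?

Input shape: (31, 49, 121, 216)
Output shape: (31, 189, 121, 216)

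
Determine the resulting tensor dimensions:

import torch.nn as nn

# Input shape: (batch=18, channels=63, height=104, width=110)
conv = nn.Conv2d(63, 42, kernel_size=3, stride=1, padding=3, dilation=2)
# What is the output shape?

Input shape: (18, 63, 104, 110)
Output shape: (18, 42, 106, 112)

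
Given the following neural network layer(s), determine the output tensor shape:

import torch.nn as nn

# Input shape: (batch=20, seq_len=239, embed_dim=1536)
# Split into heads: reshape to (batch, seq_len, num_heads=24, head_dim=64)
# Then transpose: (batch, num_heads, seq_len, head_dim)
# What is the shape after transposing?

Input shape: (20, 239, 1536)
  -> after reshape: (20, 239, 24, 64)
Output shape: (20, 24, 239, 64)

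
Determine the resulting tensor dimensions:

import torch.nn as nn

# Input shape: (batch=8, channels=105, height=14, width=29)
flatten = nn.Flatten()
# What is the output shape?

Input shape: (8, 105, 14, 29)
Output shape: (8, 42630)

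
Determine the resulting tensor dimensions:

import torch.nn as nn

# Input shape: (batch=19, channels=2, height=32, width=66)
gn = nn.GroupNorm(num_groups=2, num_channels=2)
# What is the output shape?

Input shape: (19, 2, 32, 66)
Output shape: (19, 2, 32, 66)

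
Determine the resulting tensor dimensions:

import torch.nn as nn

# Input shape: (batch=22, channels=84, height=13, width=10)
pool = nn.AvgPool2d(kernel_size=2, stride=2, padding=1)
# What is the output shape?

Input shape: (22, 84, 13, 10)
Output shape: (22, 84, 7, 6)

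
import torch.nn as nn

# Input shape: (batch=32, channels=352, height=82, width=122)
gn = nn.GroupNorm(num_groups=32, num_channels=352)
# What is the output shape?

Input shape: (32, 352, 82, 122)
Output shape: (32, 352, 82, 122)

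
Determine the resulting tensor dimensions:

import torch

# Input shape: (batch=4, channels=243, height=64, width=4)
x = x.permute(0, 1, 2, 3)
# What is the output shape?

Input shape: (4, 243, 64, 4)
Output shape: (4, 243, 64, 4)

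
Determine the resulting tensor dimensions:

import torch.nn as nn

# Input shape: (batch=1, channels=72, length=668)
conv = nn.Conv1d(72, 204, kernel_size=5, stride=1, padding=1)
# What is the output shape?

Input shape: (1, 72, 668)
Output shape: (1, 204, 666)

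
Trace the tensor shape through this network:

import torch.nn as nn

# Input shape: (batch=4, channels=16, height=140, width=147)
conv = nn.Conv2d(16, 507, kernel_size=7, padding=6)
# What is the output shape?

Input shape: (4, 16, 140, 147)
Output shape: (4, 507, 146, 153)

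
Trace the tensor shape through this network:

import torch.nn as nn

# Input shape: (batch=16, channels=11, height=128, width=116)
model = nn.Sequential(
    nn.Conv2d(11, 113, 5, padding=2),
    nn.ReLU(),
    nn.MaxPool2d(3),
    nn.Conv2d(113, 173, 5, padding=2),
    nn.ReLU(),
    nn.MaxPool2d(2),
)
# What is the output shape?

Input shape: (16, 11, 128, 116)
  -> after first Conv2d: (16, 113, 128, 116)
  -> after first MaxPool2d: (16, 113, 42, 38)
  -> after second Conv2d: (16, 173, 42, 38)
Output shape: (16, 173, 21, 19)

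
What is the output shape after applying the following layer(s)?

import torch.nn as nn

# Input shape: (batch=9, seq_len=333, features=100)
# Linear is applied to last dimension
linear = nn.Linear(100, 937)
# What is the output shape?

Input shape: (9, 333, 100)
Output shape: (9, 333, 937)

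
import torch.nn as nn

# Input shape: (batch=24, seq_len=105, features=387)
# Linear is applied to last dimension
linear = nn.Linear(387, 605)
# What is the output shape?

Input shape: (24, 105, 387)
Output shape: (24, 105, 605)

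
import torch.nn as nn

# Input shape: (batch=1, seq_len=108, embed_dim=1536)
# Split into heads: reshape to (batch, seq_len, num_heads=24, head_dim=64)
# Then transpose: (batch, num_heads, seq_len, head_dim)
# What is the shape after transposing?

Input shape: (1, 108, 1536)
  -> after reshape: (1, 108, 24, 64)
Output shape: (1, 24, 108, 64)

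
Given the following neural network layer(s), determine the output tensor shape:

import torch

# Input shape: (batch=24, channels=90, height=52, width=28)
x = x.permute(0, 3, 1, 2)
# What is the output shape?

Input shape: (24, 90, 52, 28)
Output shape: (24, 28, 90, 52)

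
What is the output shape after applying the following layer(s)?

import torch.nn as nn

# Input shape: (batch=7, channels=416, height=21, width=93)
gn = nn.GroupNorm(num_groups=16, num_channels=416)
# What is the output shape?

Input shape: (7, 416, 21, 93)
Output shape: (7, 416, 21, 93)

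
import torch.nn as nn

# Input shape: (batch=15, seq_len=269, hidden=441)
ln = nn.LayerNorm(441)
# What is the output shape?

Input shape: (15, 269, 441)
Output shape: (15, 269, 441)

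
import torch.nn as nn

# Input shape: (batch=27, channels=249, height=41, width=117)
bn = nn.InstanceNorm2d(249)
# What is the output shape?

Input shape: (27, 249, 41, 117)
Output shape: (27, 249, 41, 117)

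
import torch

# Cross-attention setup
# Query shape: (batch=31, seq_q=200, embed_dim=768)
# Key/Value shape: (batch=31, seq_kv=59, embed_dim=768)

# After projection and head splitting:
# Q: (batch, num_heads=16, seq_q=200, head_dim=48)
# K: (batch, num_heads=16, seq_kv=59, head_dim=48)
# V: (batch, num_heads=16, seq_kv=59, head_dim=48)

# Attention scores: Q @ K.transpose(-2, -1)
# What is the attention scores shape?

Input shape: (31, 200, 768)
Output shape: (31, 16, 200, 59)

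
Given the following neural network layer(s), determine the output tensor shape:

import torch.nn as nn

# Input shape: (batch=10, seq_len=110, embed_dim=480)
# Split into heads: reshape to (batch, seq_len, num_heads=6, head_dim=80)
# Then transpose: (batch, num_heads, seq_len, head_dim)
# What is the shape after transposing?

Input shape: (10, 110, 480)
  -> after reshape: (10, 110, 6, 80)
Output shape: (10, 6, 110, 80)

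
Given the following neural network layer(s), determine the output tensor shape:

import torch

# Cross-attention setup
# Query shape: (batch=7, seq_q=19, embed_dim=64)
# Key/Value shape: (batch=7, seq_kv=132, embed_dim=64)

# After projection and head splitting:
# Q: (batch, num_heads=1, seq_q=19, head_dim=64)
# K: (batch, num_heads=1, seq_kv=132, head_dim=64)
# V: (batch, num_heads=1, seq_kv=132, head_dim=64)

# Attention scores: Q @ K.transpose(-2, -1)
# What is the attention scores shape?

Input shape: (7, 19, 64)
Output shape: (7, 1, 19, 132)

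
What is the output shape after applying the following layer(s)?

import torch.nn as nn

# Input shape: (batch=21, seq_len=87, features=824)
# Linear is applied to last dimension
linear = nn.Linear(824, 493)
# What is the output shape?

Input shape: (21, 87, 824)
Output shape: (21, 87, 493)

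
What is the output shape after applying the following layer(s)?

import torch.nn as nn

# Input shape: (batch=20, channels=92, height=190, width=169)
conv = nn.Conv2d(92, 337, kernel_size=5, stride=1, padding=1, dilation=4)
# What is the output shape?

Input shape: (20, 92, 190, 169)
Output shape: (20, 337, 176, 155)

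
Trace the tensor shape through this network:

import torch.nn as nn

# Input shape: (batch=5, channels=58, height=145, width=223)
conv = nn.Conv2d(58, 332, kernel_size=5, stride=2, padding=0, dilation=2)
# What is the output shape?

Input shape: (5, 58, 145, 223)
Output shape: (5, 332, 69, 108)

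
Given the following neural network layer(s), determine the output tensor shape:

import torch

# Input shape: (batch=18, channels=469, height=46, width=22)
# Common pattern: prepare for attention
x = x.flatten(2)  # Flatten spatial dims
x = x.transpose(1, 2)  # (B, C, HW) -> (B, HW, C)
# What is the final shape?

Input shape: (18, 469, 46, 22)
  -> after flatten(2): (18, 469, 1012)
Output shape: (18, 1012, 469)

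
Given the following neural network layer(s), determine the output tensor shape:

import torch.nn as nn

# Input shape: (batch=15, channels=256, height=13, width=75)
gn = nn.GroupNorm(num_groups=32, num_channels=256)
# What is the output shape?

Input shape: (15, 256, 13, 75)
Output shape: (15, 256, 13, 75)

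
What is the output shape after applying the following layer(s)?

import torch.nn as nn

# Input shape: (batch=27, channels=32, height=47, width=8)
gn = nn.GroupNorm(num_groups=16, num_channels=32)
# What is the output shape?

Input shape: (27, 32, 47, 8)
Output shape: (27, 32, 47, 8)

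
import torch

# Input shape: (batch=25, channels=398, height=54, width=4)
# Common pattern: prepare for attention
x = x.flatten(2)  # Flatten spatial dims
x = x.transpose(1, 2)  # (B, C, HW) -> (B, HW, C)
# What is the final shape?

Input shape: (25, 398, 54, 4)
  -> after flatten(2): (25, 398, 216)
Output shape: (25, 216, 398)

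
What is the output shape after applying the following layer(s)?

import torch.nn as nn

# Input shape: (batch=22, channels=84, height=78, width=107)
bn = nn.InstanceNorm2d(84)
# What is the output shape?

Input shape: (22, 84, 78, 107)
Output shape: (22, 84, 78, 107)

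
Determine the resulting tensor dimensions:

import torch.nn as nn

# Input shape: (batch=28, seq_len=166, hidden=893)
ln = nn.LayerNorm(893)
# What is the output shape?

Input shape: (28, 166, 893)
Output shape: (28, 166, 893)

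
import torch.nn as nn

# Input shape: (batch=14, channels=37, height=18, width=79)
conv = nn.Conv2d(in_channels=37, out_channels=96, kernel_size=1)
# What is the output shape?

Input shape: (14, 37, 18, 79)
Output shape: (14, 96, 18, 79)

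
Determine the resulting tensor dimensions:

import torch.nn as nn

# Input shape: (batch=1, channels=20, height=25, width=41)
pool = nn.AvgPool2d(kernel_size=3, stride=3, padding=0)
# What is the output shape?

Input shape: (1, 20, 25, 41)
Output shape: (1, 20, 8, 13)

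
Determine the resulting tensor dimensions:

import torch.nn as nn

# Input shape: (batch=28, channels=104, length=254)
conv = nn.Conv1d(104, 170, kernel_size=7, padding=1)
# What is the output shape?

Input shape: (28, 104, 254)
Output shape: (28, 170, 250)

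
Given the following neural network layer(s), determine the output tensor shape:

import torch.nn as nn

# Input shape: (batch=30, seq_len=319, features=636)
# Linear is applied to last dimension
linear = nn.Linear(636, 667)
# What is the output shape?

Input shape: (30, 319, 636)
Output shape: (30, 319, 667)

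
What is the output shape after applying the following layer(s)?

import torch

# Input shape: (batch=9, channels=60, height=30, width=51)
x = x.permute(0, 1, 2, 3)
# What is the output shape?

Input shape: (9, 60, 30, 51)
Output shape: (9, 60, 30, 51)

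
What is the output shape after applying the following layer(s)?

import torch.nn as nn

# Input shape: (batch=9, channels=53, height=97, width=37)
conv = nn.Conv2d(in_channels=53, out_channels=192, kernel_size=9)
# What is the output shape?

Input shape: (9, 53, 97, 37)
Output shape: (9, 192, 89, 29)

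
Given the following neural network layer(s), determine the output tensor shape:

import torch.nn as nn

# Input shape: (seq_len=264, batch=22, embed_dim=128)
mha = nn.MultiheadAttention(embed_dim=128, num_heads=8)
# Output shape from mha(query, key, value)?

Input shape: (264, 22, 128)
Output shape: (264, 22, 128)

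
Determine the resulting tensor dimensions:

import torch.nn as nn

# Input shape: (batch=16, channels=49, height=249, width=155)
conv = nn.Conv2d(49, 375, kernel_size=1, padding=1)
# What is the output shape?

Input shape: (16, 49, 249, 155)
Output shape: (16, 375, 251, 157)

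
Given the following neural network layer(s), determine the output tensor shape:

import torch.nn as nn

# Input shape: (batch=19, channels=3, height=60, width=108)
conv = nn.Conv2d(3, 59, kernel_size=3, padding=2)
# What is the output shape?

Input shape: (19, 3, 60, 108)
Output shape: (19, 59, 62, 110)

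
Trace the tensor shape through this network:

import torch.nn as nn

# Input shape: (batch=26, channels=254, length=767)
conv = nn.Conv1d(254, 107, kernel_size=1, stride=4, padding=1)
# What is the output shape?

Input shape: (26, 254, 767)
Output shape: (26, 107, 193)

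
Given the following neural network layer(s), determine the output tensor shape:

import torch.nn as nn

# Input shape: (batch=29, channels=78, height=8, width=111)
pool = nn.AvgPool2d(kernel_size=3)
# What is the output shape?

Input shape: (29, 78, 8, 111)
Output shape: (29, 78, 2, 37)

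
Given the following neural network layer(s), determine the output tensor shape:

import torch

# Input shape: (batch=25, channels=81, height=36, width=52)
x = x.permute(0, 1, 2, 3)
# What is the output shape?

Input shape: (25, 81, 36, 52)
Output shape: (25, 81, 36, 52)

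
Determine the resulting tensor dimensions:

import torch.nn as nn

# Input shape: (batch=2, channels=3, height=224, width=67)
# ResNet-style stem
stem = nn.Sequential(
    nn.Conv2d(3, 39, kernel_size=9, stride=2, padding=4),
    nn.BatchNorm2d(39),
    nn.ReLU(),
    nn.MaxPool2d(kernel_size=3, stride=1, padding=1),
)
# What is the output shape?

Input shape: (2, 3, 224, 67)
  -> after Conv2d 9x9 stride=2: (2, 39, 112, 34)
Output shape: (2, 39, 112, 34)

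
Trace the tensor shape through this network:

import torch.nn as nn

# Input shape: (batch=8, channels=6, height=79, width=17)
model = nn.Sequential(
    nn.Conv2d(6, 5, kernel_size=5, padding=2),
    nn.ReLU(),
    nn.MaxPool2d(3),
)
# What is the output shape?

Input shape: (8, 6, 79, 17)
  -> after Conv2d: (8, 5, 79, 17)
  -> after ReLU: (8, 5, 79, 17)
Output shape: (8, 5, 26, 5)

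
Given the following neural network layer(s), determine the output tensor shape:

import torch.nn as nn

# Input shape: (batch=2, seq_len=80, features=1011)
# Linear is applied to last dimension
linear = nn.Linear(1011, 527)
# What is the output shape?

Input shape: (2, 80, 1011)
Output shape: (2, 80, 527)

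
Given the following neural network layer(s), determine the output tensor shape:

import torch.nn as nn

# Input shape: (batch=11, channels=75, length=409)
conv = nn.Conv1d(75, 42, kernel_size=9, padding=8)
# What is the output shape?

Input shape: (11, 75, 409)
Output shape: (11, 42, 417)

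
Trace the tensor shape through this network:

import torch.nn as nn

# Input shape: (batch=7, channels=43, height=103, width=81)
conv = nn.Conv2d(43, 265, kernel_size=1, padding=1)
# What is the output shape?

Input shape: (7, 43, 103, 81)
Output shape: (7, 265, 105, 83)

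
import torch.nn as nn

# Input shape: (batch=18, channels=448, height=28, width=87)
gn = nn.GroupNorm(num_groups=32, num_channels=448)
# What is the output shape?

Input shape: (18, 448, 28, 87)
Output shape: (18, 448, 28, 87)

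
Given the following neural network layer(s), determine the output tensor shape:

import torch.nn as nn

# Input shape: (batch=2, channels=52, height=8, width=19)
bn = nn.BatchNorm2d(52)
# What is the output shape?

Input shape: (2, 52, 8, 19)
Output shape: (2, 52, 8, 19)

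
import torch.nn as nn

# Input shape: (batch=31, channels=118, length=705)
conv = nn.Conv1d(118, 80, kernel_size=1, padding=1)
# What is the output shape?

Input shape: (31, 118, 705)
Output shape: (31, 80, 707)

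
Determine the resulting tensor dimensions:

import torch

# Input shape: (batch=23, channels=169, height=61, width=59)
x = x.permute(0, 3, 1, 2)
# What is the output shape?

Input shape: (23, 169, 61, 59)
Output shape: (23, 59, 169, 61)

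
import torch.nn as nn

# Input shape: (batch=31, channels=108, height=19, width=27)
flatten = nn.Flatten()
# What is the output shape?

Input shape: (31, 108, 19, 27)
Output shape: (31, 55404)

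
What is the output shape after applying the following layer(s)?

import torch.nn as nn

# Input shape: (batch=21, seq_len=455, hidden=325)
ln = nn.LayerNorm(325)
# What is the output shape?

Input shape: (21, 455, 325)
Output shape: (21, 455, 325)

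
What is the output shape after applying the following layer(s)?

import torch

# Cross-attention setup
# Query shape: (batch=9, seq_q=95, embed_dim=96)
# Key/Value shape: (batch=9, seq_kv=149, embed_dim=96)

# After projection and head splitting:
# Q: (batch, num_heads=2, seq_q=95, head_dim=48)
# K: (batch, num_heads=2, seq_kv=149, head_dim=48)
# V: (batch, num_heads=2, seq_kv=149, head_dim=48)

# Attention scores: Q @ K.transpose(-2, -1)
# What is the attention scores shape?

Input shape: (9, 95, 96)
Output shape: (9, 2, 95, 149)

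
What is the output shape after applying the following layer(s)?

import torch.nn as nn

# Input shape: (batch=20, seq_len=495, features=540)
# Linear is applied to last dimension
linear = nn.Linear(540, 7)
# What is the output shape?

Input shape: (20, 495, 540)
Output shape: (20, 495, 7)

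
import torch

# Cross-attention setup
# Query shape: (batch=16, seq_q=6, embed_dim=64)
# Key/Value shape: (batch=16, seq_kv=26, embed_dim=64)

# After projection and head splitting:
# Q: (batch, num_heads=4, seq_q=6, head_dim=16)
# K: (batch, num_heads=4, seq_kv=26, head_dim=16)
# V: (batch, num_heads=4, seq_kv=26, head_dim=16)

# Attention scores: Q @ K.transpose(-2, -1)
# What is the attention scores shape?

Input shape: (16, 6, 64)
Output shape: (16, 4, 6, 26)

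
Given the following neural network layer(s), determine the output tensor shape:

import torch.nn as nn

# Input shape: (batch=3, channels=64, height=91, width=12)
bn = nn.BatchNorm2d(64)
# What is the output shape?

Input shape: (3, 64, 91, 12)
Output shape: (3, 64, 91, 12)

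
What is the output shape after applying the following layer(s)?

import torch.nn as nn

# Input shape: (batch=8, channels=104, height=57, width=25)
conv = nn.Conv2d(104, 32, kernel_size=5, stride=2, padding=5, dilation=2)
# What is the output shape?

Input shape: (8, 104, 57, 25)
Output shape: (8, 32, 30, 14)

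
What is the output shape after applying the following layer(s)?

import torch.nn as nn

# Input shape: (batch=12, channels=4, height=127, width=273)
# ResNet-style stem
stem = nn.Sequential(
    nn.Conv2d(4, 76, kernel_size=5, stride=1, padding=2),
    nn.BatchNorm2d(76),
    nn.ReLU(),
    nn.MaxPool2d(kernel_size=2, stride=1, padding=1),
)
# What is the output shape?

Input shape: (12, 4, 127, 273)
  -> after Conv2d 5x5 stride=1: (12, 76, 127, 273)
Output shape: (12, 76, 128, 274)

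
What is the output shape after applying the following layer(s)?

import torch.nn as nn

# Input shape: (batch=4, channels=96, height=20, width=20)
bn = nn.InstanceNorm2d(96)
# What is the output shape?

Input shape: (4, 96, 20, 20)
Output shape: (4, 96, 20, 20)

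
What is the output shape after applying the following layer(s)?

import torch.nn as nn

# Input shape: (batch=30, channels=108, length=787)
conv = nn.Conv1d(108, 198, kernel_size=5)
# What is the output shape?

Input shape: (30, 108, 787)
Output shape: (30, 198, 783)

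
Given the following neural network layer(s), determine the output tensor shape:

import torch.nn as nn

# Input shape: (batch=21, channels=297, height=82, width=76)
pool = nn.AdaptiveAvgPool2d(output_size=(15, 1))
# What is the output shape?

Input shape: (21, 297, 82, 76)
Output shape: (21, 297, 15, 1)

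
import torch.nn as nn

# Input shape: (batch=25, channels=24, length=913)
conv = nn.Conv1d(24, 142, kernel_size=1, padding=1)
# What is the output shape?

Input shape: (25, 24, 913)
Output shape: (25, 142, 915)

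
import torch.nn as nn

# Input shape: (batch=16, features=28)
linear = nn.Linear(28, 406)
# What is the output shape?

Input shape: (16, 28)
Output shape: (16, 406)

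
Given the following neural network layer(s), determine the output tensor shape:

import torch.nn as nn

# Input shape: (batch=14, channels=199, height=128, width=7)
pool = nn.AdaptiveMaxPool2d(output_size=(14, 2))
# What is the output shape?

Input shape: (14, 199, 128, 7)
Output shape: (14, 199, 14, 2)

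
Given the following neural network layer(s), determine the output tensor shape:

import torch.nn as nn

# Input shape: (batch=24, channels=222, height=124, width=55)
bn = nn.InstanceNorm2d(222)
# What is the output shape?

Input shape: (24, 222, 124, 55)
Output shape: (24, 222, 124, 55)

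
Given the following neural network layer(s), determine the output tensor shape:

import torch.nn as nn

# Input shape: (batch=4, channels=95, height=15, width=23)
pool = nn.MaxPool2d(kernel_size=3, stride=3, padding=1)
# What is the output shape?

Input shape: (4, 95, 15, 23)
Output shape: (4, 95, 5, 8)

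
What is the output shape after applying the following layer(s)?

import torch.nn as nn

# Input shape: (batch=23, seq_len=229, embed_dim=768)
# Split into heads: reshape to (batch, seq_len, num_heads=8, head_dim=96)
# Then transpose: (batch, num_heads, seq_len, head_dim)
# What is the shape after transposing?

Input shape: (23, 229, 768)
  -> after reshape: (23, 229, 8, 96)
Output shape: (23, 8, 229, 96)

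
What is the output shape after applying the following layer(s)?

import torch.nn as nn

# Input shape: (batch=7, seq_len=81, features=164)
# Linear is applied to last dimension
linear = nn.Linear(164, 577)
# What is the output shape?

Input shape: (7, 81, 164)
Output shape: (7, 81, 577)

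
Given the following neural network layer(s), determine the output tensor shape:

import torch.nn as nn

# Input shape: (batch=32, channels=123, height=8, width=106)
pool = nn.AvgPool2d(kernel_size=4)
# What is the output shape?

Input shape: (32, 123, 8, 106)
Output shape: (32, 123, 2, 26)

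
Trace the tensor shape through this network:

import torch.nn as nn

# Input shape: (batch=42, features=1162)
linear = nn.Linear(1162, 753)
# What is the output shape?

Input shape: (42, 1162)
Output shape: (42, 753)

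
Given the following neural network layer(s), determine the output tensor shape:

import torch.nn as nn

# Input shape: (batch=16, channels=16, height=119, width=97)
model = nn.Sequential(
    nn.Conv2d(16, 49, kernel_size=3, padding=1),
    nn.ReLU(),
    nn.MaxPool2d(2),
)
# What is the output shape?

Input shape: (16, 16, 119, 97)
  -> after Conv2d: (16, 49, 119, 97)
  -> after ReLU: (16, 49, 119, 97)
Output shape: (16, 49, 59, 48)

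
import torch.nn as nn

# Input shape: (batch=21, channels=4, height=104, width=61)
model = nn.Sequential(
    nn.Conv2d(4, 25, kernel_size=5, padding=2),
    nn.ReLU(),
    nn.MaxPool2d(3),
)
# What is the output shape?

Input shape: (21, 4, 104, 61)
  -> after Conv2d: (21, 25, 104, 61)
  -> after ReLU: (21, 25, 104, 61)
Output shape: (21, 25, 34, 20)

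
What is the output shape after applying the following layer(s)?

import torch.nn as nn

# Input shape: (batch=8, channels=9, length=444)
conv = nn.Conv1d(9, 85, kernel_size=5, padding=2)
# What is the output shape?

Input shape: (8, 9, 444)
Output shape: (8, 85, 444)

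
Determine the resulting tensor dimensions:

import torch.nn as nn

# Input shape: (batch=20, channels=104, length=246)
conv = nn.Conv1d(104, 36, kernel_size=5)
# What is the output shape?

Input shape: (20, 104, 246)
Output shape: (20, 36, 242)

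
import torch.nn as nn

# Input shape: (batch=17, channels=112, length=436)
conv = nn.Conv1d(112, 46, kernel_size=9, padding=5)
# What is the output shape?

Input shape: (17, 112, 436)
Output shape: (17, 46, 438)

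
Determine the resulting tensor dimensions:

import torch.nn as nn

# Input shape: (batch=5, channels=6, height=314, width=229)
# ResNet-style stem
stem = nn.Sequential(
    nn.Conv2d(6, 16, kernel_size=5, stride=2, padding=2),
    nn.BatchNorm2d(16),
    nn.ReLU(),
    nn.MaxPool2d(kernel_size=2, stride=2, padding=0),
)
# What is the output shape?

Input shape: (5, 6, 314, 229)
  -> after Conv2d 5x5 stride=2: (5, 16, 157, 115)
Output shape: (5, 16, 78, 57)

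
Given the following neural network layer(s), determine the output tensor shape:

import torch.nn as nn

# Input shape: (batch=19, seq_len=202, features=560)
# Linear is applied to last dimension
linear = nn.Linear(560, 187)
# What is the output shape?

Input shape: (19, 202, 560)
Output shape: (19, 202, 187)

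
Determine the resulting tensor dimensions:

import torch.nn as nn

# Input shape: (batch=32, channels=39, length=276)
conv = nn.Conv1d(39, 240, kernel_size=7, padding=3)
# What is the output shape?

Input shape: (32, 39, 276)
Output shape: (32, 240, 276)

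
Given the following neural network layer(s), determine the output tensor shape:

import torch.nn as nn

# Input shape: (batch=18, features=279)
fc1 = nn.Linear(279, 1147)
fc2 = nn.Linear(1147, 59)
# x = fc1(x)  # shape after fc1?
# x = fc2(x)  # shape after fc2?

Input shape: (18, 279)
  -> after fc1: (18, 1147)
Output shape: (18, 59)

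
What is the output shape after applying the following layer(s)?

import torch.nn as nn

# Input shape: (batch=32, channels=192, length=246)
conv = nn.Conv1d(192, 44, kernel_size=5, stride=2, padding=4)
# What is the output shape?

Input shape: (32, 192, 246)
Output shape: (32, 44, 125)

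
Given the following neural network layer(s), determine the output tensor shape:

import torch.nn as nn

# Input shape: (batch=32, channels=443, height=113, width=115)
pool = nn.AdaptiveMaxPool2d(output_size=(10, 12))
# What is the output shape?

Input shape: (32, 443, 113, 115)
Output shape: (32, 443, 10, 12)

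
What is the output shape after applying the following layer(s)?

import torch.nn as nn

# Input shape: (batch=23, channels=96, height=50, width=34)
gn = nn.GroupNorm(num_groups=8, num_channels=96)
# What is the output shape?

Input shape: (23, 96, 50, 34)
Output shape: (23, 96, 50, 34)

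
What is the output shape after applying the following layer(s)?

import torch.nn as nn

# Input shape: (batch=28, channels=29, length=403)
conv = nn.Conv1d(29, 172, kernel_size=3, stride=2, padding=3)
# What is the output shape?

Input shape: (28, 29, 403)
Output shape: (28, 172, 204)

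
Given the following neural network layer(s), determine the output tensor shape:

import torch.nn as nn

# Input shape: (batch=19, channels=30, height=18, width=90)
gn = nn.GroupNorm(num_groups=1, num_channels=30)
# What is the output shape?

Input shape: (19, 30, 18, 90)
Output shape: (19, 30, 18, 90)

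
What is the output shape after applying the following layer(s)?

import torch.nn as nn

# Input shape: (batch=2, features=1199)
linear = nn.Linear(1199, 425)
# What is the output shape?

Input shape: (2, 1199)
Output shape: (2, 425)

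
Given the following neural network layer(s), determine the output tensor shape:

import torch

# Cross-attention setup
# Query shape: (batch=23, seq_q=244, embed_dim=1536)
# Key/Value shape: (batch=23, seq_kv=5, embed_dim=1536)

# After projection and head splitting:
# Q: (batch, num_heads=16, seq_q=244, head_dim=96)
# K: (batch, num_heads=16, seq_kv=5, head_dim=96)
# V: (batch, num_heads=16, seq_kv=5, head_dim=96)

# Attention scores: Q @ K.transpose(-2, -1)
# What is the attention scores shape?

Input shape: (23, 244, 1536)
Output shape: (23, 16, 244, 5)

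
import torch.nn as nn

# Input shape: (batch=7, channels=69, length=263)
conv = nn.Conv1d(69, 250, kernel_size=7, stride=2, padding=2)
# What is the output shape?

Input shape: (7, 69, 263)
Output shape: (7, 250, 131)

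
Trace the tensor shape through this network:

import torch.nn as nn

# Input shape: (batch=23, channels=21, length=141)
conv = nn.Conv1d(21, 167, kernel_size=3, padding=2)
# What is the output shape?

Input shape: (23, 21, 141)
Output shape: (23, 167, 143)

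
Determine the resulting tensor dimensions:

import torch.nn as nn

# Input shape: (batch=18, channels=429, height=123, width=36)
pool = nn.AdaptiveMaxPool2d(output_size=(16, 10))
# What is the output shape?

Input shape: (18, 429, 123, 36)
Output shape: (18, 429, 16, 10)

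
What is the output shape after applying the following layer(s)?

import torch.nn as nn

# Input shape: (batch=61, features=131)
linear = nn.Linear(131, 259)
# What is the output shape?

Input shape: (61, 131)
Output shape: (61, 259)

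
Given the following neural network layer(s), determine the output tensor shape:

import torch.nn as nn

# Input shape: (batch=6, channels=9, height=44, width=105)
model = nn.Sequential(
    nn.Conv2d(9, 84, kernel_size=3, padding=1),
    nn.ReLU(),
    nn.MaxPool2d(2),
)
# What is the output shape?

Input shape: (6, 9, 44, 105)
  -> after Conv2d: (6, 84, 44, 105)
  -> after ReLU: (6, 84, 44, 105)
Output shape: (6, 84, 22, 52)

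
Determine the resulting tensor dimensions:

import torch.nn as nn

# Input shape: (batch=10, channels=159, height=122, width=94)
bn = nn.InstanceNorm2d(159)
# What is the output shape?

Input shape: (10, 159, 122, 94)
Output shape: (10, 159, 122, 94)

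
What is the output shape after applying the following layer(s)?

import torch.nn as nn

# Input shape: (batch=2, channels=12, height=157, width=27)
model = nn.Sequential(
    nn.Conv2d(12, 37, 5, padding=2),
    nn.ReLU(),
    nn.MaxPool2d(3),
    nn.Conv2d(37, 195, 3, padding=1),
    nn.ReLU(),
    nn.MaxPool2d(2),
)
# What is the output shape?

Input shape: (2, 12, 157, 27)
  -> after first Conv2d: (2, 37, 157, 27)
  -> after first MaxPool2d: (2, 37, 52, 9)
  -> after second Conv2d: (2, 195, 52, 9)
Output shape: (2, 195, 26, 4)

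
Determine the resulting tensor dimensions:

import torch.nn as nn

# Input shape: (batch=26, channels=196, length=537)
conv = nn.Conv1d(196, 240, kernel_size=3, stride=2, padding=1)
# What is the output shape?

Input shape: (26, 196, 537)
Output shape: (26, 240, 269)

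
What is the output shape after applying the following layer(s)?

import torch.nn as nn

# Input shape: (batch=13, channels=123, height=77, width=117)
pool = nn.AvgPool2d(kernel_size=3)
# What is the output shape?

Input shape: (13, 123, 77, 117)
Output shape: (13, 123, 25, 39)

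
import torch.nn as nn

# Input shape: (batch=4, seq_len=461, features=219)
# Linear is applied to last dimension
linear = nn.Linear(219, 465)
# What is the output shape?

Input shape: (4, 461, 219)
Output shape: (4, 461, 465)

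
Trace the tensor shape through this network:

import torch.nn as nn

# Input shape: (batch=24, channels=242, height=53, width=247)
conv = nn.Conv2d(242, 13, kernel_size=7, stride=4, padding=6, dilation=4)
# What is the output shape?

Input shape: (24, 242, 53, 247)
Output shape: (24, 13, 11, 59)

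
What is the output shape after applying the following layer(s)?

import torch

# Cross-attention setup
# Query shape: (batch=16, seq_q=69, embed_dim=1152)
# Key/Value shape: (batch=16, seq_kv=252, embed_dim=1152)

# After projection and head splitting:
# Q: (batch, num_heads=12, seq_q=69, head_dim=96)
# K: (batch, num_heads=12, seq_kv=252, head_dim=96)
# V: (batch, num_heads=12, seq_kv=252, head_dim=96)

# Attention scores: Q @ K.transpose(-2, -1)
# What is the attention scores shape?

Input shape: (16, 69, 1152)
Output shape: (16, 12, 69, 252)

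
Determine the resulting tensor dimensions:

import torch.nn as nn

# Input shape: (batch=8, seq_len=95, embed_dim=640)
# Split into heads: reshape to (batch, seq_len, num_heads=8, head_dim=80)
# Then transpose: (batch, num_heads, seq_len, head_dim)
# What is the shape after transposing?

Input shape: (8, 95, 640)
  -> after reshape: (8, 95, 8, 80)
Output shape: (8, 8, 95, 80)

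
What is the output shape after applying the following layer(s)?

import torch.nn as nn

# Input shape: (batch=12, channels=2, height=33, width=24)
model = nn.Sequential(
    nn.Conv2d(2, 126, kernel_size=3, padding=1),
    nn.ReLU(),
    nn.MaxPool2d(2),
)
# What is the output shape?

Input shape: (12, 2, 33, 24)
  -> after Conv2d: (12, 126, 33, 24)
  -> after ReLU: (12, 126, 33, 24)
Output shape: (12, 126, 16, 12)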